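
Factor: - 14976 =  - 2^7 * 3^2*13^1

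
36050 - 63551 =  - 27501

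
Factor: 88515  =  3^2*5^1*7^1 *281^1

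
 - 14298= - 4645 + -9653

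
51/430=51/430 = 0.12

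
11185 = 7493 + 3692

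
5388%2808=2580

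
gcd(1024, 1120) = 32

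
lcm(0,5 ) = 0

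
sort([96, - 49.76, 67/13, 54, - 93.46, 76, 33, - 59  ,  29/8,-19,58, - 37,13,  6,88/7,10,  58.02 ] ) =[ - 93.46, - 59, - 49.76, - 37, - 19, 29/8, 67/13, 6, 10,88/7, 13,33,54, 58,58.02, 76,96]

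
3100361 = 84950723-81850362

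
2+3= 5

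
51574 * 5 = 257870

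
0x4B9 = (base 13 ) 720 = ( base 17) 432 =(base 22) 2al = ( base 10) 1209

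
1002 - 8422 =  -7420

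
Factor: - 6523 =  - 11^1 *593^1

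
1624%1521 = 103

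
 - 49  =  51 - 100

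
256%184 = 72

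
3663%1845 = 1818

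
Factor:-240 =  - 2^4*3^1*5^1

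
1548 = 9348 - 7800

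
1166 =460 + 706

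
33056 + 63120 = 96176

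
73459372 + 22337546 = 95796918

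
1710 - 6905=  - 5195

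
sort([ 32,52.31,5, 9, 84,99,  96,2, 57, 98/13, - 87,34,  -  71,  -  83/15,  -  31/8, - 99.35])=[ - 99.35, - 87, - 71,-83/15,-31/8, 2,5,98/13,  9, 32,34  ,  52.31, 57,84,96,99]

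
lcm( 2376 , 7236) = 159192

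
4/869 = 4/869 =0.00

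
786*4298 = 3378228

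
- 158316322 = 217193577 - 375509899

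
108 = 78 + 30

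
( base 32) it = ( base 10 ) 605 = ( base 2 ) 1001011101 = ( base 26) n7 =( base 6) 2445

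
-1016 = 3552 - 4568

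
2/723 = 2/723 = 0.00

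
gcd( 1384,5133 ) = 1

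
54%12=6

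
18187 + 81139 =99326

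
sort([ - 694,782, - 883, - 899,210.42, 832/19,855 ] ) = [ - 899, - 883 , - 694,832/19,210.42,782,855]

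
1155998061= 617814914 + 538183147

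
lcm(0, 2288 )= 0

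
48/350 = 24/175= 0.14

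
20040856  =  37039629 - 16998773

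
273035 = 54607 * 5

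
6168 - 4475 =1693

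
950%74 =62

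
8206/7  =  8206/7  =  1172.29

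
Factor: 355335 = 3^1*5^1 * 23689^1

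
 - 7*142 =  - 994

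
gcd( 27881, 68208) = 49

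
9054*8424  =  76270896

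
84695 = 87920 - 3225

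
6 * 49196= 295176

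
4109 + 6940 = 11049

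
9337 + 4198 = 13535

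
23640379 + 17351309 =40991688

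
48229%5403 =5005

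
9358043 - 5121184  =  4236859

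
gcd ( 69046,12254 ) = 2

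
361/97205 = 361/97205 = 0.00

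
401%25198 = 401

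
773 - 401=372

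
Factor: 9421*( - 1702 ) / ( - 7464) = 8017271/3732= 2^( - 2 ) * 3^( - 1 ) * 23^1 * 37^1*311^(- 1) * 9421^1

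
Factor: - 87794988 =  - 2^2*3^1*7316249^1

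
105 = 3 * 35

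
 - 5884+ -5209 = - 11093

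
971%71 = 48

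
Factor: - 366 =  - 2^1*3^1*61^1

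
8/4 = 2 = 2.00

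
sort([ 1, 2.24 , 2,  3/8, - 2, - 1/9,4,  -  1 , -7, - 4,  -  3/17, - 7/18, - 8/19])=[  -  7,-4, - 2, - 1,-8/19 , -7/18,  -  3/17,-1/9,3/8, 1, 2,2.24,  4] 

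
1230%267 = 162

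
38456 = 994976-956520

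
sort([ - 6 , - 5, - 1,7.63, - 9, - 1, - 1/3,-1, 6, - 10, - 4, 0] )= [ - 10, - 9, - 6  , - 5, - 4, - 1,  -  1 ,-1, - 1/3, 0,6, 7.63 ]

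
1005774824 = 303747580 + 702027244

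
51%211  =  51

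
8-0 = 8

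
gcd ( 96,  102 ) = 6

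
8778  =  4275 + 4503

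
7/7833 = 1/1119 = 0.00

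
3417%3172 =245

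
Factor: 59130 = 2^1*3^4*5^1*73^1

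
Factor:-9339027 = -3^1 * 3113009^1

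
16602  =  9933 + 6669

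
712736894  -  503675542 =209061352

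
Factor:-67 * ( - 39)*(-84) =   -  2^2*3^2*7^1*13^1*67^1= - 219492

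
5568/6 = 928= 928.00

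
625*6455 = 4034375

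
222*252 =55944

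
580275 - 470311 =109964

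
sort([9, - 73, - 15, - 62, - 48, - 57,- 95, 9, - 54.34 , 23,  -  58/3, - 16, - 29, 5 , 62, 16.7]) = [ - 95, - 73, - 62,- 57, - 54.34, - 48, -29, - 58/3, - 16 ,-15, 5, 9,9,16.7, 23, 62 ] 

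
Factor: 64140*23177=1486572780 = 2^2*3^1*5^1*7^2*11^1*43^1*1069^1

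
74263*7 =519841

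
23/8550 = 23/8550   =  0.00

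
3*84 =252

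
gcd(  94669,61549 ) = 1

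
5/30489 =5/30489 = 0.00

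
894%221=10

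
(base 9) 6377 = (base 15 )15c7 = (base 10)4687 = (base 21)AD4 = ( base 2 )1001001001111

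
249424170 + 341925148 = 591349318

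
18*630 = 11340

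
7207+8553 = 15760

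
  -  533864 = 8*(  -  66733) 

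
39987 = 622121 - 582134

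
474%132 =78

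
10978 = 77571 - 66593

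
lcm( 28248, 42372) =84744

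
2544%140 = 24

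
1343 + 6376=7719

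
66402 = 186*357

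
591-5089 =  - 4498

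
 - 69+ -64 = -133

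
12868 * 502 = 6459736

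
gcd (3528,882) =882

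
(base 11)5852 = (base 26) B9A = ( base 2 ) 1111000000000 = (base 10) 7680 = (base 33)71o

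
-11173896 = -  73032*153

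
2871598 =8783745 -5912147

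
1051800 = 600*1753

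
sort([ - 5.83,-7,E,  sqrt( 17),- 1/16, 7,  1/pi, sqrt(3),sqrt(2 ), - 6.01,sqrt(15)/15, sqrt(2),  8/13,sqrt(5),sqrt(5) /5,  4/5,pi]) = [ - 7, - 6.01,-5.83, -1/16,sqrt( 15) /15, 1/pi, sqrt( 5 ) /5,  8/13,4/5, sqrt( 2), sqrt(2),  sqrt(3),sqrt( 5),  E,pi,  sqrt( 17), 7] 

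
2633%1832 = 801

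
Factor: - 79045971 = -3^1*17^1*1549921^1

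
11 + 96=107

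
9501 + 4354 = 13855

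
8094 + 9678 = 17772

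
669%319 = 31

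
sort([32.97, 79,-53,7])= [ - 53, 7,32.97, 79]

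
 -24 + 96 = 72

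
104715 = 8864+95851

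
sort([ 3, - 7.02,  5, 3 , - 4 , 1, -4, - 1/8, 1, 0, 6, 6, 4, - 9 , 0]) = [- 9, - 7.02, - 4, - 4, - 1/8,0, 0, 1, 1, 3, 3, 4, 5 , 6, 6 ] 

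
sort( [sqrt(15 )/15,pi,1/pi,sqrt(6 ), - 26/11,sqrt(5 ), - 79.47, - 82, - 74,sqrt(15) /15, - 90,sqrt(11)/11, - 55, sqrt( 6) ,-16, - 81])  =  [ - 90, - 82, - 81, - 79.47, - 74,-55 , - 16,-26/11,sqrt(15 ) /15,sqrt(15)/15, sqrt(11)/11,1/pi, sqrt(5), sqrt( 6), sqrt(6), pi]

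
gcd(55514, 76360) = 2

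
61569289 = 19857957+41711332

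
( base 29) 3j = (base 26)42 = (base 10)106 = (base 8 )152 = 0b1101010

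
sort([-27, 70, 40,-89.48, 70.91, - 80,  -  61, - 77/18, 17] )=[ - 89.48  ,- 80,  -  61,-27,-77/18, 17,40, 70,70.91 ] 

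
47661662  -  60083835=-12422173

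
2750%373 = 139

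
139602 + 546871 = 686473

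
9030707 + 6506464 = 15537171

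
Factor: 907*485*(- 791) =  - 347956945  =  - 5^1 * 7^1*97^1 * 113^1*907^1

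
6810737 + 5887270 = 12698007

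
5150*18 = 92700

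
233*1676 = 390508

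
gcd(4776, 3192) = 24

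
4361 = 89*49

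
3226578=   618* 5221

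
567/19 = 29  +  16/19 = 29.84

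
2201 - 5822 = -3621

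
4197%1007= 169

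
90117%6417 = 279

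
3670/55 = 66 + 8/11 = 66.73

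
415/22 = 18 + 19/22= 18.86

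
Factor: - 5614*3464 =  - 19446896=- 2^4*7^1*401^1*433^1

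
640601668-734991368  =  -94389700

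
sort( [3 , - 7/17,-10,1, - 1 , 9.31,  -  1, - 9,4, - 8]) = [-10, - 9, - 8, - 1, - 1, - 7/17,  1,3,4, 9.31 ]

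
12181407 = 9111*1337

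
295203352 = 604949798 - 309746446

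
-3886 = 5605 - 9491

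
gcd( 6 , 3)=3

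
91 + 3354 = 3445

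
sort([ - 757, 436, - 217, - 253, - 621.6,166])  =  [-757,-621.6, - 253, - 217, 166,436 ]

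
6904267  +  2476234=9380501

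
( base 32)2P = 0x59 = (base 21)45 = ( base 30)2t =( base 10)89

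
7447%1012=363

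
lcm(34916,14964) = 104748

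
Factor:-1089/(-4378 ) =99/398 = 2^ (-1 )*3^2 * 11^1*199^ (-1 ) 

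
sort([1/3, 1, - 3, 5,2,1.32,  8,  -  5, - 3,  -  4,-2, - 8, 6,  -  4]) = [ - 8, - 5, - 4,-4, -3,- 3,-2, 1/3, 1 , 1.32,2,5, 6, 8]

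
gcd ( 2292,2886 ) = 6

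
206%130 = 76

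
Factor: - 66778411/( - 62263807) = 7^1*71^1*134363^1*62263807^( - 1 )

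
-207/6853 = -1 + 6646/6853   =  -0.03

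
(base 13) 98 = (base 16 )7D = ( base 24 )55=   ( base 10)125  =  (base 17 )76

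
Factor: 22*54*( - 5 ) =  - 5940 = - 2^2* 3^3*5^1*11^1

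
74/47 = 1+27/47 = 1.57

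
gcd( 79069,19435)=1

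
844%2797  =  844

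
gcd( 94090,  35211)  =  97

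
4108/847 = 4108/847= 4.85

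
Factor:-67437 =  - 3^2*59^1*127^1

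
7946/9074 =3973/4537 = 0.88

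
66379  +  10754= 77133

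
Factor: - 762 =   -  2^1*3^1*127^1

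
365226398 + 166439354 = 531665752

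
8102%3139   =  1824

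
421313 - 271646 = 149667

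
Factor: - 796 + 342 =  - 2^1 * 227^1 = - 454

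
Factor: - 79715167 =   -  7^1*31^1*211^1*1741^1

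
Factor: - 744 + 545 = -199^1 = - 199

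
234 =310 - 76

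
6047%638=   305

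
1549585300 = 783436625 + 766148675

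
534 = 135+399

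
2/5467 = 2/5467 = 0.00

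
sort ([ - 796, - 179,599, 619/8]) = [ - 796,-179 , 619/8 , 599 ] 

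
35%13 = 9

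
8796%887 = 813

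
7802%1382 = 892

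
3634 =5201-1567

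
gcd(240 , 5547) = 3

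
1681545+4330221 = 6011766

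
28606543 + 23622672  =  52229215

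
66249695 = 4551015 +61698680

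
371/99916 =371/99916 =0.00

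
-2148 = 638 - 2786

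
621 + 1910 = 2531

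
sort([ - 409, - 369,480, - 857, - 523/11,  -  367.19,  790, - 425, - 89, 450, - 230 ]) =[ - 857, - 425, - 409, - 369, - 367.19, - 230, - 89, - 523/11,450,480,790] 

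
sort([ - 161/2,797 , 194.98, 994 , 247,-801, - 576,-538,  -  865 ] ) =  [- 865, - 801, - 576, - 538, - 161/2,194.98, 247,797, 994]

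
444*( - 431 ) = -191364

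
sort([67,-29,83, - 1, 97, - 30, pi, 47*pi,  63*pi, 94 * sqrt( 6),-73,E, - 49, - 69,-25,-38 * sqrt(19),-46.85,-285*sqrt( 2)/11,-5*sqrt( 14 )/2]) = [-38*sqrt(19 ),-73, - 69, - 49,  -  46.85,-285*sqrt( 2)/11, - 30, - 29,  -  25,-5*sqrt (14 )/2, - 1, E,pi,67, 83,97, 47*pi,63*pi, 94*sqrt( 6 ) ] 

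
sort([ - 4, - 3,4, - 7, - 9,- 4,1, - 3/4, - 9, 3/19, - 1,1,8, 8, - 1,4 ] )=[ - 9, - 9, - 7,-4, - 4,-3, - 1, - 1, - 3/4 , 3/19, 1  ,  1,4, 4,8,8 ]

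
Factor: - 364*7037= -2^2*7^1*13^1*31^1 * 227^1 =- 2561468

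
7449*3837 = 28581813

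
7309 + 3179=10488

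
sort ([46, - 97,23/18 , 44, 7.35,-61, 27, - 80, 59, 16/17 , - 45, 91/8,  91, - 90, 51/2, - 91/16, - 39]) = [-97, - 90, - 80 , - 61, - 45, - 39,  -  91/16, 16/17, 23/18,  7.35, 91/8, 51/2, 27, 44, 46, 59,91]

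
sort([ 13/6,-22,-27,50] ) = [ - 27, - 22, 13/6, 50]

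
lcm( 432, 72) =432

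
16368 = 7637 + 8731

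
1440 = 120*12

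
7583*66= 500478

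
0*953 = 0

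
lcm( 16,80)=80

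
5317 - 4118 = 1199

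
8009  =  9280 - 1271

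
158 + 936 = 1094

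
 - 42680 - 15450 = - 58130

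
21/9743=21/9743 = 0.00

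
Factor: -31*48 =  - 2^4*3^1 * 31^1 = - 1488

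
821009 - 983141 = - 162132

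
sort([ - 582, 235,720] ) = [ - 582,235 , 720]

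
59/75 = 59/75  =  0.79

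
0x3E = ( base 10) 62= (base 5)222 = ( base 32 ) 1u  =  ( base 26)2a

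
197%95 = 7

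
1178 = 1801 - 623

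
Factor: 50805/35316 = 5645/3924= 2^ ( - 2 )*3^( - 2 )*5^1*109^( - 1)*1129^1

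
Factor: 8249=73^1*113^1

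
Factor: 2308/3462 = 2^1*3^( - 1) = 2/3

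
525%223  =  79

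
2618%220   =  198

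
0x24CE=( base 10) 9422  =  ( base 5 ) 300142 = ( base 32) 96E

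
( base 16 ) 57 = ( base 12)73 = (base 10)87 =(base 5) 322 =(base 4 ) 1113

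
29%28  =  1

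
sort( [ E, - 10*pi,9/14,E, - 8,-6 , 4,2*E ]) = [  -  10*pi,-8, -6,  9/14,E, E, 4,2*E]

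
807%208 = 183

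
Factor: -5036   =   - 2^2*1259^1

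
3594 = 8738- 5144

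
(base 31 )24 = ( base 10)66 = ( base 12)56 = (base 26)2E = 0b1000010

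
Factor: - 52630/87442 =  - 5^1 * 19^1 * 277^1 * 43721^( - 1) = - 26315/43721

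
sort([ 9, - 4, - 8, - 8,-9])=[  -  9, - 8, - 8 , - 4, 9]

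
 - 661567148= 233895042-895462190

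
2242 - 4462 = -2220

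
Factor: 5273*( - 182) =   -  2^1*7^1 *13^1  *  5273^1 = - 959686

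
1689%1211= 478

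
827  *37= 30599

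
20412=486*42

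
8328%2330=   1338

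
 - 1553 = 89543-91096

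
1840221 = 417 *4413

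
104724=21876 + 82848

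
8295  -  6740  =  1555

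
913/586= 1 + 327/586 = 1.56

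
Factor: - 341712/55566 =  - 904/147  =  - 2^3*3^( -1)*7^( - 2)  *113^1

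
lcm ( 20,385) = 1540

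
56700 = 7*8100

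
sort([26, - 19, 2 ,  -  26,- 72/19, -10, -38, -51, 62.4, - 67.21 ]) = [ - 67.21, - 51, - 38 ,  -  26, -19, - 10,  -  72/19, 2, 26,62.4] 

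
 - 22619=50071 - 72690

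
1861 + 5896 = 7757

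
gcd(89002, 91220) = 2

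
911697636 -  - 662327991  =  1574025627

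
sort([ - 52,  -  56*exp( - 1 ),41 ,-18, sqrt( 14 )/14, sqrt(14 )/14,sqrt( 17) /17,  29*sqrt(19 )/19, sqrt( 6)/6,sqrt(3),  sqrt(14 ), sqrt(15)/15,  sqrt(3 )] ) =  [-52,  -  56*exp( - 1), - 18, sqrt ( 17)/17,  sqrt(15 )/15,sqrt(14) /14,sqrt(14 )/14,sqrt(6)/6,sqrt(3),  sqrt(3), sqrt( 14),  29*sqrt( 19)/19 , 41]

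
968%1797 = 968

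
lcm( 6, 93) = 186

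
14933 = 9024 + 5909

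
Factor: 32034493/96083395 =5^( - 1)*149^( - 1 )*128971^( - 1)*32034493^1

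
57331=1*57331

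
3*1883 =5649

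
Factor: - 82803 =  - 3^1*7^1*3943^1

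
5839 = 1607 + 4232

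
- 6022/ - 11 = 6022/11 = 547.45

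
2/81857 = 2/81857 = 0.00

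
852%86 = 78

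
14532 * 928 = 13485696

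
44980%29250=15730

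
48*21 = 1008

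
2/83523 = 2/83523= 0.00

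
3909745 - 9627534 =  - 5717789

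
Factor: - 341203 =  -341203^1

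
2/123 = 2/123 = 0.02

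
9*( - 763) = -6867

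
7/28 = 1/4 = 0.25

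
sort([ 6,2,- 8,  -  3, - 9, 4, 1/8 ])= [- 9, - 8,-3,1/8, 2 , 4,6 ] 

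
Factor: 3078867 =3^1*11^1 * 79^1 * 1181^1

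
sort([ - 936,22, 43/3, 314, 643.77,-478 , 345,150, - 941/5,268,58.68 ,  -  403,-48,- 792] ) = [ - 936,-792,-478,-403 , -941/5,- 48, 43/3,22 , 58.68,150,268,314,345, 643.77] 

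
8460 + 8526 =16986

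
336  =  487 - 151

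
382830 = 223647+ 159183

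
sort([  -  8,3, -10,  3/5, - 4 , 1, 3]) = [ - 10, -8 ,-4,3/5, 1,3,  3] 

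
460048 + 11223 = 471271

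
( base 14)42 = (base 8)72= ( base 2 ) 111010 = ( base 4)322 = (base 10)58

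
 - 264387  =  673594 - 937981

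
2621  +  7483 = 10104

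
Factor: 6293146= 2^1  *  3146573^1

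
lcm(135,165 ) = 1485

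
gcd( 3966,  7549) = 1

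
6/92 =3/46 = 0.07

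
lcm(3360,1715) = 164640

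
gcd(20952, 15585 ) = 3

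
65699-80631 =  - 14932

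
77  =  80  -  3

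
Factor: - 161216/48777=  - 704/213 = - 2^6*3^( - 1)*11^1*71^( - 1)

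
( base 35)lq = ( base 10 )761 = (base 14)3c5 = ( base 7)2135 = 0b1011111001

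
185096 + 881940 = 1067036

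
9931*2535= 25175085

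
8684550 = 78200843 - 69516293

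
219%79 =61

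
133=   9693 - 9560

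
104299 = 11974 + 92325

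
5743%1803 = 334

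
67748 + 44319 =112067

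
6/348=1/58 = 0.02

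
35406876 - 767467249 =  - 732060373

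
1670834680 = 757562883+913271797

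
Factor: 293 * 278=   2^1*139^1*293^1 = 81454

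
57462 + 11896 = 69358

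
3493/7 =499 = 499.00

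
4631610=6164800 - 1533190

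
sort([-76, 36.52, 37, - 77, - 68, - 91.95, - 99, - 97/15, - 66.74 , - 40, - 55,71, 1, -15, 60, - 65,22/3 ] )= [-99,-91.95, - 77,-76,- 68, -66.74,-65, - 55, - 40,  -  15,  -  97/15, 1, 22/3, 36.52,37, 60,  71]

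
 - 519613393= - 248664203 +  - 270949190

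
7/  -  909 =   -  7/909 = -0.01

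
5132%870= 782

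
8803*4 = 35212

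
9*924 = 8316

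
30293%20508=9785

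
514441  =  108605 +405836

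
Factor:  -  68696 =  - 2^3*31^1*277^1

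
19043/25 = 19043/25 = 761.72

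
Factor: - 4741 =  - 11^1*431^1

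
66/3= 22 = 22.00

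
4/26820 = 1/6705 = 0.00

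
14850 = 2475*6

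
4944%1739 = 1466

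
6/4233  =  2/1411 = 0.00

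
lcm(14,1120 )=1120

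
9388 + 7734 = 17122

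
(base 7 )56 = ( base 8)51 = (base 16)29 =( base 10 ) 41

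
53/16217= 53/16217 = 0.00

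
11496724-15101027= -3604303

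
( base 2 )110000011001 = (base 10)3097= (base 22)68H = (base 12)1961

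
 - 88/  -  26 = 3 + 5/13 = 3.38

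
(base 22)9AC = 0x11ec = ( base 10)4588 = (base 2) 1000111101100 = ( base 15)155d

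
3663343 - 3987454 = -324111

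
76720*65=4986800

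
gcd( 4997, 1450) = 1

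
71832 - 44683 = 27149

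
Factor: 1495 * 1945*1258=2^1*5^2 *13^1*17^1*23^1*37^1*389^1 = 3657980950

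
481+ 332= 813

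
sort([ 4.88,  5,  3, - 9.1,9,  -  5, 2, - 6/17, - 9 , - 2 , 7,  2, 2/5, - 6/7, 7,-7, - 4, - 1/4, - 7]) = [ - 9.1, - 9,- 7, - 7, - 5,  -  4, - 2, -6/7 , - 6/17,  -  1/4,2/5, 2,2, 3, 4.88,5, 7, 7,  9]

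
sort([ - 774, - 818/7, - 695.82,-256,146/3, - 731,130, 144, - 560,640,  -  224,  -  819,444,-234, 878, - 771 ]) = [ - 819 ,  -  774 ,  -  771, -731, - 695.82,-560, - 256,-234,  -  224, - 818/7, 146/3, 130, 144, 444,640, 878 ]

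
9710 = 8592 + 1118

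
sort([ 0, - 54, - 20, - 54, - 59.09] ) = [ - 59.09, - 54, - 54, - 20,0 ]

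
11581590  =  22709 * 510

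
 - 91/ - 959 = 13/137 = 0.09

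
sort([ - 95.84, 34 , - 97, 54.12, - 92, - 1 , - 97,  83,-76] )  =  [-97 , - 97,-95.84, -92,-76  , - 1, 34,54.12, 83 ]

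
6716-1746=4970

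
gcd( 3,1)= 1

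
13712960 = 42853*320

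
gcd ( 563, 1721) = 1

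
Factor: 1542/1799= 2^1*3^1*7^( - 1) = 6/7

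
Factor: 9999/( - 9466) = -2^( - 1) * 3^2* 11^1 * 101^1*4733^( - 1)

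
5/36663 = 5/36663 = 0.00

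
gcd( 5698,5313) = 77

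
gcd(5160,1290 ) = 1290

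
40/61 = 40/61 = 0.66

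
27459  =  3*9153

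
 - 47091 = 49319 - 96410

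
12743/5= 12743/5=2548.60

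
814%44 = 22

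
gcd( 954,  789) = 3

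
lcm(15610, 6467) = 452690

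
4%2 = 0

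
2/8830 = 1/4415 = 0.00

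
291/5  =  291/5 = 58.20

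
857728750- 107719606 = 750009144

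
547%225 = 97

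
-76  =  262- 338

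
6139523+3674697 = 9814220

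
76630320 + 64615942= 141246262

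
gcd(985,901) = 1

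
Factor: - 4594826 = - 2^1*293^1 * 7841^1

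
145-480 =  - 335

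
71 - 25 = 46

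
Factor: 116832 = 2^5*3^1*1217^1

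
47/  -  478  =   - 1  +  431/478 =-  0.10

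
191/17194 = 191/17194=0.01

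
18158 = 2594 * 7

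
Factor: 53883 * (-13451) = - 3^2*5987^1 * 13451^1 = - 724780233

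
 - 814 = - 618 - 196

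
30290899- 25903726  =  4387173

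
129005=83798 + 45207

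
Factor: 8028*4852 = 2^4 * 3^2*223^1*1213^1 = 38951856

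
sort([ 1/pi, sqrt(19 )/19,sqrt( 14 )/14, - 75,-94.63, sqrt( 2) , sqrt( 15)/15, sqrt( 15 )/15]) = [-94.63, - 75, sqrt( 19 ) /19, sqrt( 15)/15,sqrt (15)/15,sqrt(14)/14,1/pi, sqrt (2)] 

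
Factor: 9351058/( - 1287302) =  - 4675529/643651 = - 1223^1*3823^1*643651^(  -  1) 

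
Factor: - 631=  - 631^1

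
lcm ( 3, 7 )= 21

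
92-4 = 88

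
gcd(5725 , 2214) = 1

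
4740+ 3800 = 8540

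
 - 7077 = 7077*( - 1 )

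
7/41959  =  7/41959 =0.00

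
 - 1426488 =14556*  ( - 98) 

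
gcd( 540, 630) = 90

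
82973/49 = 82973/49 = 1693.33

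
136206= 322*423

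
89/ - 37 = - 3+22/37 =- 2.41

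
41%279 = 41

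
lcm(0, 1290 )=0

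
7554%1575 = 1254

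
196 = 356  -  160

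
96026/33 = 96026/33 = 2909.88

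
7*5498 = 38486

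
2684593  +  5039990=7724583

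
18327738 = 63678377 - 45350639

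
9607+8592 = 18199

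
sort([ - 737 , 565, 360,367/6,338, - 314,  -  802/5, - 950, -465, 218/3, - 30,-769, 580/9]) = [ - 950, - 769, - 737, -465, - 314, - 802/5, - 30, 367/6,  580/9, 218/3,  338,360, 565]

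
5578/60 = 2789/30 = 92.97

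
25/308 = 25/308 = 0.08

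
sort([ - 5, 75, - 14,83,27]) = [ - 14,-5,27,75 , 83]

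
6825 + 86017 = 92842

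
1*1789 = 1789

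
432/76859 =432/76859 = 0.01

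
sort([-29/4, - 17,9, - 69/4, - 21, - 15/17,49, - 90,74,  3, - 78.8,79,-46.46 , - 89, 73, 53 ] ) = [ - 90, - 89,-78.8, - 46.46, - 21, - 69/4 , - 17, - 29/4, - 15/17, 3, 9, 49, 53,73, 74 , 79]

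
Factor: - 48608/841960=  - 28/485= - 2^2*5^( - 1 ) * 7^1*97^( - 1)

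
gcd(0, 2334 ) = 2334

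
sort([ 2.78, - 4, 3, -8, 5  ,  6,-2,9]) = [ - 8,- 4, - 2 , 2.78,  3,  5, 6,9]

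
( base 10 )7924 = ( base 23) EMC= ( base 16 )1EF4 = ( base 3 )101212111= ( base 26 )bik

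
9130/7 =1304 + 2/7=1304.29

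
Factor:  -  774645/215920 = -2^ (  -  4)*3^1*43^1*1201^1*2699^( - 1) =- 154929/43184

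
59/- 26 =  - 59/26 = -2.27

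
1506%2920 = 1506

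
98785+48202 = 146987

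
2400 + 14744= 17144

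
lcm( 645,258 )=1290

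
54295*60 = 3257700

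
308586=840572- 531986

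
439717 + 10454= 450171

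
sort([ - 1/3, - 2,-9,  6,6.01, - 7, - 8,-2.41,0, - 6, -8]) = [ - 9, - 8,-8,- 7,-6, - 2.41, - 2, - 1/3  ,  0,6,  6.01]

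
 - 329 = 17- 346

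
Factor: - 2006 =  - 2^1*17^1*59^1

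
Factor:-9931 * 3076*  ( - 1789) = 2^2 * 769^1*1789^1*9931^1=54649935484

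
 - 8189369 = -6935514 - 1253855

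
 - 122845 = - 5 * 24569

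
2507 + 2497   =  5004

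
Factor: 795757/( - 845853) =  - 3^ ( - 1 )* 43^( - 1 )*47^1*79^( - 1) * 83^( - 1 )*16931^1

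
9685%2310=445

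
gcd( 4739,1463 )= 7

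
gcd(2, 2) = 2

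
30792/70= 15396/35 =439.89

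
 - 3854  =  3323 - 7177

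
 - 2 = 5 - 7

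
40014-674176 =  -634162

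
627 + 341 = 968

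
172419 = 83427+88992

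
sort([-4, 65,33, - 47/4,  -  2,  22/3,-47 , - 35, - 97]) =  [  -  97, - 47, - 35 , - 47/4,-4,-2, 22/3,33, 65] 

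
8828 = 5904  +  2924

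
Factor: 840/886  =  2^2*3^1*5^1 * 7^1*443^( - 1) = 420/443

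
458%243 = 215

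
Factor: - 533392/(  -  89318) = 424/71 = 2^3*53^1*71^(-1 )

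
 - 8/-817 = 8/817 =0.01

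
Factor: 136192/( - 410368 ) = - 76/229 = - 2^2*19^1*229^(-1) 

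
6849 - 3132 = 3717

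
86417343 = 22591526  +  63825817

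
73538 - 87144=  - 13606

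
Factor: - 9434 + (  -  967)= -3^1 * 3467^1 = - 10401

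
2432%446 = 202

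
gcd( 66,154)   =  22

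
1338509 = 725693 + 612816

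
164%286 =164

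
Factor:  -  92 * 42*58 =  - 2^4 * 3^1 * 7^1*23^1 * 29^1 = - 224112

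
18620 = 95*196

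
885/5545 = 177/1109=0.16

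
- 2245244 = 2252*(-997)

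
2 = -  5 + 7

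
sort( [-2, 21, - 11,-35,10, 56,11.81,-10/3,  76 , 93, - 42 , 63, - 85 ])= [  -  85,-42, - 35, - 11, - 10/3,-2, 10,11.81, 21,  56,63, 76,93]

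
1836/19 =1836/19=96.63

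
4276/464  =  1069/116  =  9.22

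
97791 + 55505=153296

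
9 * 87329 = 785961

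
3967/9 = 440 +7/9 = 440.78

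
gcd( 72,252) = 36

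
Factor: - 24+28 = 2^2= 4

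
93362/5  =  18672+2/5 = 18672.40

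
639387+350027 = 989414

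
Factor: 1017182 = 2^1*73^1*6967^1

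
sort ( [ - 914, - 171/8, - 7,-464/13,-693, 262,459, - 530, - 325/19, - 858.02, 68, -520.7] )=[-914,-858.02, - 693,-530, - 520.7, - 464/13, - 171/8, - 325/19, - 7, 68,  262,459] 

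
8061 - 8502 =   -  441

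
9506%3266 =2974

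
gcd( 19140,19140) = 19140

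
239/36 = 6  +  23/36 = 6.64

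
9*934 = 8406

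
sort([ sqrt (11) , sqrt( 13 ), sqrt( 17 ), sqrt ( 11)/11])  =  [ sqrt(11)/11, sqrt( 11), sqrt(13), sqrt( 17 ) ] 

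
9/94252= 9/94252 = 0.00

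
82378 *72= 5931216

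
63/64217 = 63/64217= 0.00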